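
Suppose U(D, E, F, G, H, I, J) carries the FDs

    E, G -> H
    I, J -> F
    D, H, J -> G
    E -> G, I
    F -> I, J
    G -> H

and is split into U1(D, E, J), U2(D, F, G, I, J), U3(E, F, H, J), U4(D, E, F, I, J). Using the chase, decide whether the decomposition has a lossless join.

Chase test. Columns are D, E, F, G, H, I, J; row i has aⱼ where attribute j ∈ Ui, else bᵢⱼ.
Initial tableau (one row per fragment):
  row 1: a1 a2 b13 b14 b15 b16 a7
  row 2: a1 b22 a3 a4 b25 a6 a7
  row 3: b31 a2 a3 b34 a5 b36 a7
  row 4: a1 a2 a3 b44 b45 a6 a7
Rows 1 and 3 agree on E; apply E→G, I and equate their G, I entries.
Rows 1 and 4 agree on E; apply E→G, I and equate their G, I entries.
Rows 1 and 3 agree on G; apply G→H and equate their H entries.
Rows 1 and 4 agree on G; apply G→H and equate their H entries.
Rows 1 and 2 agree on I, J; apply I, J→F and equate their F entries.
No row becomes fully distinguished — the join is lossy.

No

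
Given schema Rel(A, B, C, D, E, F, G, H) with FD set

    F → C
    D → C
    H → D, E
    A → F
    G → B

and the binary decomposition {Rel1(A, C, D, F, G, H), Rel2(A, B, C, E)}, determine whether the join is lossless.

No

Common attributes: Rel1 ∩ Rel2 = {A, C}.
Closure of {A, C}: A → F applies, adding F. So (A, C)⁺ = {A, C, F}.
The closure contains neither all of Rel1 = {A, C, D, F, G, H} nor all of Rel2 = {A, B, C, E}, so the common attributes are not a superkey of either fragment. The join is lossy.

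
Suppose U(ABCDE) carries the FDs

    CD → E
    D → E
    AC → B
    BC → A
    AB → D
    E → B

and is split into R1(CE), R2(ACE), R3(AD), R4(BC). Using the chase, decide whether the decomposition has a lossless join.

Chase test. Columns are ABCDE; row i has aⱼ where attribute j ∈ Ri, else bᵢⱼ.
Initial tableau (one row per fragment):
  row 1: b11 b12 a3 b14 a5
  row 2: a1 b22 a3 b24 a5
  row 3: a1 b32 b33 a4 b35
  row 4: b41 a2 a3 b44 b45
Rows 1 and 2 agree on E; apply E→B and equate their B entries.
Rows 1 and 2 agree on BC; apply BC→A and equate their A entries.
Rows 1 and 2 agree on AB; apply AB→D and equate their D entries.
No row becomes fully distinguished — the join is lossy.

No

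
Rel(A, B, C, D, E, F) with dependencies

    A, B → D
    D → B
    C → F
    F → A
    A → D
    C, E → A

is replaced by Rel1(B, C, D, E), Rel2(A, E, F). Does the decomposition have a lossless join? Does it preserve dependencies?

Lossless test: (E)⁺ = {E}, which is a superkey of neither fragment — lossy.
Dependency preservation: the restricted closure of {A, B} across the fragments never reaches {D}, so A, B → D cannot be enforced without a join — not preserved.

lossy and not dependency-preserving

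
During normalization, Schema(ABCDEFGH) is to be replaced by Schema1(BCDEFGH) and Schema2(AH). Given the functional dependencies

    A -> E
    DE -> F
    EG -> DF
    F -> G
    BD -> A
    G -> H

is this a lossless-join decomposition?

No

Common attributes: Schema1 ∩ Schema2 = {H}.
No dependency enlarges {H}, so (H)⁺ = {H}.
The closure contains neither all of Schema1 = {BCDEFGH} nor all of Schema2 = {AH}, so the common attributes are not a superkey of either fragment. The join is lossy.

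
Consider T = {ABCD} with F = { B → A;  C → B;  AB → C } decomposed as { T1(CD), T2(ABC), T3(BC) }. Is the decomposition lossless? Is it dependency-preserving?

Lossless test (chase): Rows 2 and 3 agree on B; apply B→A and equate their A entries. Rows 1 and 2 agree on C; apply C→B and equate their B entries. Rows 1 and 2 agree on B; apply B→A and equate their A entries. Row 1 is now all distinguished symbols — the join is lossless.
Dependency preservation: every FD's attributes lie within a single fragment, so each can be enforced locally — preserved.

lossless and dependency-preserving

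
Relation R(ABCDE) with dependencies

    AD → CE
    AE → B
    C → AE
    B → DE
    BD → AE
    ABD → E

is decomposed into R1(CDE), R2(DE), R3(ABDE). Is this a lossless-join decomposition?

No

Chase test. Columns are ABCDE; row i has aⱼ where attribute j ∈ Ri, else bᵢⱼ.
Initial tableau (one row per fragment):
  row 1: b11 b12 a3 a4 a5
  row 2: b21 b22 b23 a4 a5
  row 3: a1 a2 b33 a4 a5
No row becomes fully distinguished — the join is lossy.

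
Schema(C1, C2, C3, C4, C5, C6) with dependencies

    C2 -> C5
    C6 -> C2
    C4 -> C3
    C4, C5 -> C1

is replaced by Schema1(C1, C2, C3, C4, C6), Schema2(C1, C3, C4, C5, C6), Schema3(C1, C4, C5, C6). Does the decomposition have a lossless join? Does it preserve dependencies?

lossless but not dependency-preserving

Lossless test (chase): Rows 1 and 2 agree on C6; apply C6→C2 and equate their C2 entries. Rows 1 and 3 agree on C6; apply C6→C2 and equate their C2 entries. Rows 1 and 3 agree on C4; apply C4→C3 and equate their C3 entries. Rows 1 and 2 agree on C2; apply C2→C5 and equate their C5 entries. Row 1 is now all distinguished symbols — the join is lossless.
Dependency preservation: the restricted closure of {C2} across the fragments never reaches {C5}, so C2 → C5 cannot be enforced without a join — not preserved.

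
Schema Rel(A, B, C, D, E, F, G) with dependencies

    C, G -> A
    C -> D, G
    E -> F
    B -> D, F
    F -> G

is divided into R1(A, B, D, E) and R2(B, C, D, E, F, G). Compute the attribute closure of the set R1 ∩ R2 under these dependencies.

B, D, E, F, G

R1 ∩ R2 = {B, D, E}.
E → F applies, adding F
F → G applies, adding G
Closure: {B, D, E, F, G}.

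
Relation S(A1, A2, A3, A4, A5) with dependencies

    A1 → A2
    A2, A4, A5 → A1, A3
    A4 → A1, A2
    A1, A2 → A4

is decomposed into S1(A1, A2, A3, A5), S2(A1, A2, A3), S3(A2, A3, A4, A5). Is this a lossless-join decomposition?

Chase test. Columns are A1, A2, A3, A4, A5; row i has aⱼ where attribute j ∈ Si, else bᵢⱼ.
Initial tableau (one row per fragment):
  row 1: a1 a2 a3 b14 a5
  row 2: a1 a2 a3 b24 b25
  row 3: b31 a2 a3 a4 a5
Rows 1 and 2 agree on A1, A2; apply A1, A2→A4 and equate their A4 entries.
No row becomes fully distinguished — the join is lossy.

No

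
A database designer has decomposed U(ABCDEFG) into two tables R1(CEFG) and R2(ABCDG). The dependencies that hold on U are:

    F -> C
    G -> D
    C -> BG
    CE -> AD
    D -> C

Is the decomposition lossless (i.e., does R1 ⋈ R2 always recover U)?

Common attributes: R1 ∩ R2 = {CG}.
Closure of {CG}: G → D applies, adding D; C → BG applies, adding B. So (CG)⁺ = {BCDG}.
The closure contains neither all of R1 = {CEFG} nor all of R2 = {ABCDG}, so the common attributes are not a superkey of either fragment. The join is lossy.

No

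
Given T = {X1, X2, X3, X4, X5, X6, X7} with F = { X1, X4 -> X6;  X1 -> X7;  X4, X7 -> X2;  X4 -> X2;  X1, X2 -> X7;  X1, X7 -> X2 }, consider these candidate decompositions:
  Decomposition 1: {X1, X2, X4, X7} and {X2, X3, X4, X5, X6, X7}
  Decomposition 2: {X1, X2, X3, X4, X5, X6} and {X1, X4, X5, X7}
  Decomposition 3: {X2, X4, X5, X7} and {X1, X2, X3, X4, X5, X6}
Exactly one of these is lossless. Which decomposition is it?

Decomposition 2

Decomposition 1: common = {X2, X4, X7}, closure = {X2, X4, X7} → lossy.
Decomposition 2: common = {X1, X4, X5}, closure = {X1, X2, X4, X5, X6, X7} → lossless.
Decomposition 3: common = {X2, X4, X5}, closure = {X2, X4, X5} → lossy.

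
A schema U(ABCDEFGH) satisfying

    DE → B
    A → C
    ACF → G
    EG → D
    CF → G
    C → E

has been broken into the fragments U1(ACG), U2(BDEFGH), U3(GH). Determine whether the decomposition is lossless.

No

Chase test. Columns are ABCDEFGH; row i has aⱼ where attribute j ∈ Ui, else bᵢⱼ.
Initial tableau (one row per fragment):
  row 1: a1 b12 a3 b14 b15 b16 a7 b18
  row 2: b21 a2 b23 a4 a5 a6 a7 a8
  row 3: b31 b32 b33 b34 b35 b36 a7 a8
No row becomes fully distinguished — the join is lossy.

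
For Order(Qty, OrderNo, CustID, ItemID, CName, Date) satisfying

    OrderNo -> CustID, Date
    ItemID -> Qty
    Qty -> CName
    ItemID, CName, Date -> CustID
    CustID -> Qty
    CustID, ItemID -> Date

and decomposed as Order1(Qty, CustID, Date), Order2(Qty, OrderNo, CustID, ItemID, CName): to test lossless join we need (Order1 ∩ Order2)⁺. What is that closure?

Qty, CustID, CName

Order1 ∩ Order2 = {Qty, CustID}.
Qty → CName applies, adding CName
Closure: {Qty, CustID, CName}.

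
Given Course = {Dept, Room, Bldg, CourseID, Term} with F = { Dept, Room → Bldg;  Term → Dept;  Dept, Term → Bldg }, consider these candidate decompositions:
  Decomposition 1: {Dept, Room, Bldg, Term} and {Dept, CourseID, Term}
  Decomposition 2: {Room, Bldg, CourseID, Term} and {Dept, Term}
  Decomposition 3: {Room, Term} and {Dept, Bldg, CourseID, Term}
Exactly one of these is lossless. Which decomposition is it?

Decomposition 2

Decomposition 1: common = {Dept, Term}, closure = {Dept, Bldg, Term} → lossy.
Decomposition 2: common = {Term}, closure = {Dept, Bldg, Term} → lossless.
Decomposition 3: common = {Term}, closure = {Dept, Bldg, Term} → lossy.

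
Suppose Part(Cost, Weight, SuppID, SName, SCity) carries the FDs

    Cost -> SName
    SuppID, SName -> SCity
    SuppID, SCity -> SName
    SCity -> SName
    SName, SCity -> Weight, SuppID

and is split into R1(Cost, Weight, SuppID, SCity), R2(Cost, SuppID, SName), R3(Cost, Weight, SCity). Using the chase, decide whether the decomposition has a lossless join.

Chase test. Columns are Cost, Weight, SuppID, SName, SCity; row i has aⱼ where attribute j ∈ Ri, else bᵢⱼ.
Initial tableau (one row per fragment):
  row 1: a1 a2 a3 b14 a5
  row 2: a1 b22 a3 a4 b25
  row 3: a1 a2 b33 b34 a5
Rows 1 and 2 agree on Cost; apply Cost→SName and equate their SName entries.
Rows 1 and 3 agree on Cost; apply Cost→SName and equate their SName entries.
Rows 1 and 2 agree on SuppID, SName; apply SuppID, SName→SCity and equate their SCity entries.
Rows 1 and 2 agree on SName, SCity; apply SName, SCity→Weight, SuppID and equate their Weight, SuppID entries.
Rows 1 and 3 agree on SName, SCity; apply SName, SCity→Weight, SuppID and equate their Weight, SuppID entries.
Row 1 is now all distinguished symbols — the join is lossless.

Yes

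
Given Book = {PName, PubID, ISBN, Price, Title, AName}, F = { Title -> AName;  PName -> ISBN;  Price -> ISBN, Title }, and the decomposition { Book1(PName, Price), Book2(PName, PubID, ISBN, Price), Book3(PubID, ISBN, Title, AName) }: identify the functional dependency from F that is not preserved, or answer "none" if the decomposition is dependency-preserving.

Check Price → ISBN, Title: no single fragment contains all of {ISBN, Price, Title}, and the restricted closure of {Price} across the fragments never reaches {ISBN, Title}.
Title → AName is preserved.
PName → ISBN is preserved.

Price -> ISBN, Title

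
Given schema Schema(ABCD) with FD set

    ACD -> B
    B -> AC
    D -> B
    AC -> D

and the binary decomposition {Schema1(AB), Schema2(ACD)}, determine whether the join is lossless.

Common attributes: Schema1 ∩ Schema2 = {A}.
No dependency enlarges {A}, so (A)⁺ = {A}.
The closure contains neither all of Schema1 = {AB} nor all of Schema2 = {ACD}, so the common attributes are not a superkey of either fragment. The join is lossy.

No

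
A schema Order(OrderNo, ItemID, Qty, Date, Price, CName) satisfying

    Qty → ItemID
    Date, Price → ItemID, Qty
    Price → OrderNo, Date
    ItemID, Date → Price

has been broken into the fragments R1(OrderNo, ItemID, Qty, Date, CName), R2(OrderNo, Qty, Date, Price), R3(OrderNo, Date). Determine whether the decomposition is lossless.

Yes

Chase test. Columns are OrderNo, ItemID, Qty, Date, Price, CName; row i has aⱼ where attribute j ∈ Ri, else bᵢⱼ.
Initial tableau (one row per fragment):
  row 1: a1 a2 a3 a4 b15 a6
  row 2: a1 b22 a3 a4 a5 b26
  row 3: a1 b32 b33 a4 b35 b36
Rows 1 and 2 agree on Qty; apply Qty→ItemID and equate their ItemID entries.
Rows 1 and 2 agree on ItemID, Date; apply ItemID, Date→Price and equate their Price entries.
Row 1 is now all distinguished symbols — the join is lossless.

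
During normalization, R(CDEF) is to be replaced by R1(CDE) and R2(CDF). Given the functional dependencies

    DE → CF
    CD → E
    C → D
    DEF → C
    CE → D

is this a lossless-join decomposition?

Common attributes: R1 ∩ R2 = {CD}.
Closure of {CD}: CD → E applies, adding E; DE → CF applies, adding F. So (CD)⁺ = {CDEF}.
This closure contains every attribute of R1, so R1 ∩ R2 → R1. The join is lossless.

Yes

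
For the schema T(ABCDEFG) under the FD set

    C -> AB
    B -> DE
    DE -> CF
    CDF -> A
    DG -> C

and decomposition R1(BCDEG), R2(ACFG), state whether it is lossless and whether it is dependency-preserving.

Lossless test: (CG)⁺ = {ABCDEFG}, which contains all of one fragment — lossless.
Dependency preservation: C → AB; DE → CF; CDF → A are not contained in any single fragment, but the restricted closure of each left-hand side across the fragments still reaches the right-hand side; the remaining FDs each lie inside some fragment. All dependencies are preserved.

lossless and dependency-preserving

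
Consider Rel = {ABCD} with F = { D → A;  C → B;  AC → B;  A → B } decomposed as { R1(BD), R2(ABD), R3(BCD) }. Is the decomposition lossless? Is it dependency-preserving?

lossless and dependency-preserving

Lossless test (chase): Rows 1 and 2 agree on D; apply D→A and equate their A entries. Rows 1 and 3 agree on D; apply D→A and equate their A entries. Row 3 is now all distinguished symbols — the join is lossless.
Dependency preservation: AC → B is not contained in any single fragment, but the restricted closure of its left-hand side across the fragments still reaches the right-hand side; the remaining FDs each lie inside some fragment. All dependencies are preserved.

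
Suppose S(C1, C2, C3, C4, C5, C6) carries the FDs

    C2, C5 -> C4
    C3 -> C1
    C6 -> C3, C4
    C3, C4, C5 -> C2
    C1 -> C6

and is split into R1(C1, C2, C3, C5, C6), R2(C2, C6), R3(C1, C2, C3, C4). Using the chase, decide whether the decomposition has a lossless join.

Yes

Chase test. Columns are C1, C2, C3, C4, C5, C6; row i has aⱼ where attribute j ∈ Ri, else bᵢⱼ.
Initial tableau (one row per fragment):
  row 1: a1 a2 a3 b14 a5 a6
  row 2: b21 a2 b23 b24 b25 a6
  row 3: a1 a2 a3 a4 b35 b36
Rows 1 and 2 agree on C6; apply C6→C3, C4 and equate their C3, C4 entries.
Rows 1 and 3 agree on C1; apply C1→C6 and equate their C6 entries.
Rows 1 and 2 agree on C3; apply C3→C1 and equate their C1 entries.
Rows 1 and 3 agree on C6; apply C6→C3, C4 and equate their C3, C4 entries.
Row 1 is now all distinguished symbols — the join is lossless.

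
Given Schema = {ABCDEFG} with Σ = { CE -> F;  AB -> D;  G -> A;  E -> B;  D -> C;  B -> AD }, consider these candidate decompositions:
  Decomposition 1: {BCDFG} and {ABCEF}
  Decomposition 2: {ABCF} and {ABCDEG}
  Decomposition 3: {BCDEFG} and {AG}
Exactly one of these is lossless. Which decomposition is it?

Decomposition 1: common = {BCF}, closure = {ABCDF} → lossy.
Decomposition 2: common = {ABC}, closure = {ABCD} → lossy.
Decomposition 3: common = {G}, closure = {AG} → lossless.

Decomposition 3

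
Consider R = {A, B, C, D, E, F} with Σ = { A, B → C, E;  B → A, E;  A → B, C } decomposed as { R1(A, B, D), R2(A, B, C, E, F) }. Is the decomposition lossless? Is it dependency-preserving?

lossy but dependency-preserving

Lossless test: (A, B)⁺ = {A, B, C, E}, which is a superkey of neither fragment — lossy.
Dependency preservation: every FD's attributes lie within a single fragment, so each can be enforced locally — preserved.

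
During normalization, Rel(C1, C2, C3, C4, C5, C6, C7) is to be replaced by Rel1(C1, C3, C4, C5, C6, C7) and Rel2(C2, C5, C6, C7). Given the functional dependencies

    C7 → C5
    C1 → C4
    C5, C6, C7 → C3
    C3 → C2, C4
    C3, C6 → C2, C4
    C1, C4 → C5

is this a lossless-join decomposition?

Common attributes: Rel1 ∩ Rel2 = {C5, C6, C7}.
Closure of {C5, C6, C7}: C5, C6, C7 → C3 applies, adding C3; C3 → C2, C4 applies, adding C2, C4. So (C5, C6, C7)⁺ = {C2, C3, C4, C5, C6, C7}.
This closure contains every attribute of Rel2, so Rel1 ∩ Rel2 → Rel2. The join is lossless.

Yes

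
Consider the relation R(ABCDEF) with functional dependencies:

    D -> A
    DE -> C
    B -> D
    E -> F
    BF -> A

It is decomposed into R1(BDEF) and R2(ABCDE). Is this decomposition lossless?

Yes

Common attributes: R1 ∩ R2 = {BDE}.
Closure of {BDE}: D → A applies, adding A; DE → C applies, adding C; E → F applies, adding F. So (BDE)⁺ = {ABCDEF}.
This closure contains every attribute of R1, so R1 ∩ R2 → R1. The join is lossless.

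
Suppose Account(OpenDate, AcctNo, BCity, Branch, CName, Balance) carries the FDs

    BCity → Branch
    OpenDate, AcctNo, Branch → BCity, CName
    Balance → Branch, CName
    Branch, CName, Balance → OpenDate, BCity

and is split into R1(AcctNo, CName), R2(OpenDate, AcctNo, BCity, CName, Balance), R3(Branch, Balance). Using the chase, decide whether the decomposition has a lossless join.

Yes

Chase test. Columns are OpenDate, AcctNo, BCity, Branch, CName, Balance; row i has aⱼ where attribute j ∈ Ri, else bᵢⱼ.
Initial tableau (one row per fragment):
  row 1: b11 a2 b13 b14 a5 b16
  row 2: a1 a2 a3 b24 a5 a6
  row 3: b31 b32 b33 a4 b35 a6
Rows 2 and 3 agree on Balance; apply Balance→Branch, CName and equate their Branch, CName entries.
Rows 2 and 3 agree on Branch, CName, Balance; apply Branch, CName, Balance→OpenDate, BCity and equate their OpenDate, BCity entries.
Row 2 is now all distinguished symbols — the join is lossless.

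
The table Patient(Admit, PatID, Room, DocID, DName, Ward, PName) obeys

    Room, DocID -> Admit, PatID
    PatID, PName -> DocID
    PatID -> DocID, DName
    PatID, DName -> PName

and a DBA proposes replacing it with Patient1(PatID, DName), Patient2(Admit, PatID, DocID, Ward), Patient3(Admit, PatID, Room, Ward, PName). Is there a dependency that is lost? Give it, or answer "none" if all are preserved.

Room, DocID -> Admit, PatID

Check Room, DocID → Admit, PatID: no single fragment contains all of {Admit, PatID, Room, DocID}, and the restricted closure of {Room, DocID} across the fragments never reaches {Admit, PatID}.
PatID, PName → DocID is preserved.
PatID → DocID, DName is preserved.
PatID, DName → PName is preserved.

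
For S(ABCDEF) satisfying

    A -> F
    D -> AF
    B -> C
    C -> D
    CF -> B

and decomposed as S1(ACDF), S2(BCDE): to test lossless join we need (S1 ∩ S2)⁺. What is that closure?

ABCDF

S1 ∩ S2 = {CD}.
D → AF applies, adding AF
CF → B applies, adding B
Closure: {ABCDF}.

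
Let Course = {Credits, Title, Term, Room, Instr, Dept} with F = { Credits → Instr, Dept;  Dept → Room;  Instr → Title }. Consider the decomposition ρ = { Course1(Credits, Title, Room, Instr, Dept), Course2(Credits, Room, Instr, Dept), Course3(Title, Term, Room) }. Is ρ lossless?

Chase test. Columns are Credits, Title, Term, Room, Instr, Dept; row i has aⱼ where attribute j ∈ Coursei, else bᵢⱼ.
Initial tableau (one row per fragment):
  row 1: a1 a2 b13 a4 a5 a6
  row 2: a1 b22 b23 a4 a5 a6
  row 3: b31 a2 a3 a4 b35 b36
Rows 1 and 2 agree on Instr; apply Instr→Title and equate their Title entries.
No row becomes fully distinguished — the join is lossy.

No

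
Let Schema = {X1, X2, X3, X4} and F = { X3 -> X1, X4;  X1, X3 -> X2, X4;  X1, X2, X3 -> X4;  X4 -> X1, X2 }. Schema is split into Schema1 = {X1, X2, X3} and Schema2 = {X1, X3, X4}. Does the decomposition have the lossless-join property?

Common attributes: Schema1 ∩ Schema2 = {X1, X3}.
Closure of {X1, X3}: X3 → X1, X4 applies, adding X4; X1, X3 → X2, X4 applies, adding X2. So (X1, X3)⁺ = {X1, X2, X3, X4}.
This closure contains every attribute of Schema1, so Schema1 ∩ Schema2 → Schema1. The join is lossless.

Yes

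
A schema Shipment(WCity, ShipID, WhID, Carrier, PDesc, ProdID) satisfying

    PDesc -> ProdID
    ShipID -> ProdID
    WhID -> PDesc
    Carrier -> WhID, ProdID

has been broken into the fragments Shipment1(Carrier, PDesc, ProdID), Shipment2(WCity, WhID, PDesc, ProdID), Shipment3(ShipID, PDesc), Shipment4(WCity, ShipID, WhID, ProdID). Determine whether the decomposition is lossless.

No

Chase test. Columns are WCity, ShipID, WhID, Carrier, PDesc, ProdID; row i has aⱼ where attribute j ∈ Shipmenti, else bᵢⱼ.
Initial tableau (one row per fragment):
  row 1: b11 b12 b13 a4 a5 a6
  row 2: a1 b22 a3 b24 a5 a6
  row 3: b31 a2 b33 b34 a5 b36
  row 4: a1 a2 a3 b44 b45 a6
Rows 1 and 3 agree on PDesc; apply PDesc→ProdID and equate their ProdID entries.
Rows 2 and 4 agree on WhID; apply WhID→PDesc and equate their PDesc entries.
No row becomes fully distinguished — the join is lossy.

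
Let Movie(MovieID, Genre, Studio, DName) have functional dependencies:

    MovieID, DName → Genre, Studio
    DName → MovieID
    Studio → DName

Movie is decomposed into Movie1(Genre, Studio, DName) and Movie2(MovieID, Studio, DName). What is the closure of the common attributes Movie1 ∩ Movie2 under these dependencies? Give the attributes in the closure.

Movie1 ∩ Movie2 = {Studio, DName}.
DName → MovieID applies, adding MovieID
MovieID, DName → Genre, Studio applies, adding Genre
Closure: {MovieID, Genre, Studio, DName}.

MovieID, Genre, Studio, DName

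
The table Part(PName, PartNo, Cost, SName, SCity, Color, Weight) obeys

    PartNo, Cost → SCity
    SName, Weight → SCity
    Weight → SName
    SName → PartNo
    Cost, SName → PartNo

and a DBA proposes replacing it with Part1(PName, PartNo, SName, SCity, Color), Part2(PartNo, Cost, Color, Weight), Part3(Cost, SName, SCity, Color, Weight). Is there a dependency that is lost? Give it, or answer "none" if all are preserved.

Check PartNo, Cost → SCity: no single fragment contains all of {PartNo, Cost, SCity}, and the restricted closure of {PartNo, Cost} across the fragments never reaches {SCity}.
SName, Weight → SCity is preserved.
Weight → SName is preserved.
SName → PartNo is preserved.
Cost, SName → PartNo is preserved.

PartNo, Cost → SCity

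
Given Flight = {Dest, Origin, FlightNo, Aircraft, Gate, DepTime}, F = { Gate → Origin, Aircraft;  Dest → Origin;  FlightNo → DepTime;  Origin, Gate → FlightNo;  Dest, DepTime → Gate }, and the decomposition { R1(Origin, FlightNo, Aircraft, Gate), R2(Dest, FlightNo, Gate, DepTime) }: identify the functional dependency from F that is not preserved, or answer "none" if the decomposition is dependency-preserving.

Check Dest → Origin: no single fragment contains all of {Dest, Origin}, and the restricted closure of {Dest} across the fragments never reaches {Origin}.
Gate → Origin, Aircraft is preserved.
FlightNo → DepTime is preserved.
Origin, Gate → FlightNo is preserved.
Dest, DepTime → Gate is preserved.

Dest → Origin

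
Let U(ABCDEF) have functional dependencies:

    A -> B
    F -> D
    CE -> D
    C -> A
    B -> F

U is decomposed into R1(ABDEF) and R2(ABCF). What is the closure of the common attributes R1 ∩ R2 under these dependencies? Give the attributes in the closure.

R1 ∩ R2 = {ABF}.
F → D applies, adding D
Closure: {ABDF}.

ABDF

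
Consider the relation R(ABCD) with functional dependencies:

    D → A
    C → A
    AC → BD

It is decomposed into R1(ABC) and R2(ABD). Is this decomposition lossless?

No

Common attributes: R1 ∩ R2 = {AB}.
No dependency enlarges {AB}, so (AB)⁺ = {AB}.
The closure contains neither all of R1 = {ABC} nor all of R2 = {ABD}, so the common attributes are not a superkey of either fragment. The join is lossy.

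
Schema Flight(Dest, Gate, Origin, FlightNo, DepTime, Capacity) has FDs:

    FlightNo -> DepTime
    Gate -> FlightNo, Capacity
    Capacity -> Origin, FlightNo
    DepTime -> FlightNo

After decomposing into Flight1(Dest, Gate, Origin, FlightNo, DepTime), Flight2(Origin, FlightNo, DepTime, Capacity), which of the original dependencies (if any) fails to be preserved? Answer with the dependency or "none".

Check Gate → FlightNo, Capacity: no single fragment contains all of {Gate, FlightNo, Capacity}, and the restricted closure of {Gate} across the fragments never reaches {FlightNo, Capacity}.
FlightNo → DepTime is preserved.
Capacity → Origin, FlightNo is preserved.
DepTime → FlightNo is preserved.

Gate -> FlightNo, Capacity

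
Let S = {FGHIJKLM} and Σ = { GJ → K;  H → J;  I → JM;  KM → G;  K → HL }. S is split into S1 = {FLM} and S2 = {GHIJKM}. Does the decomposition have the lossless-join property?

Common attributes: S1 ∩ S2 = {M}.
No dependency enlarges {M}, so (M)⁺ = {M}.
The closure contains neither all of S1 = {FLM} nor all of S2 = {GHIJKM}, so the common attributes are not a superkey of either fragment. The join is lossy.

No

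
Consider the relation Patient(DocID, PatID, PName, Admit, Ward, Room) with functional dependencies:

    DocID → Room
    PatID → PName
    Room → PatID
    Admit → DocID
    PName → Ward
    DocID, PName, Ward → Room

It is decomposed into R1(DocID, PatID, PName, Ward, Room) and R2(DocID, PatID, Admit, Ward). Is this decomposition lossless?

Common attributes: R1 ∩ R2 = {DocID, PatID, Ward}.
Closure of {DocID, PatID, Ward}: DocID → Room applies, adding Room; PatID → PName applies, adding PName. So (DocID, PatID, Ward)⁺ = {DocID, PatID, PName, Ward, Room}.
This closure contains every attribute of R1, so R1 ∩ R2 → R1. The join is lossless.

Yes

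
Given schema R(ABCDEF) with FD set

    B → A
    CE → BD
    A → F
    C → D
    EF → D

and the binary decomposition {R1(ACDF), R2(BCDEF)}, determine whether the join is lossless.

Common attributes: R1 ∩ R2 = {CDF}.
No dependency enlarges {CDF}, so (CDF)⁺ = {CDF}.
The closure contains neither all of R1 = {ACDF} nor all of R2 = {BCDEF}, so the common attributes are not a superkey of either fragment. The join is lossy.

No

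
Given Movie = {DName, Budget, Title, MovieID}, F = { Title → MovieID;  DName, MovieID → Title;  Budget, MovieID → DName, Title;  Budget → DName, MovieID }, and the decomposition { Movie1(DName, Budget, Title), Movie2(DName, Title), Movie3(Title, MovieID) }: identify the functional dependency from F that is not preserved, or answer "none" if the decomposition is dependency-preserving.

Check DName, MovieID → Title: no single fragment contains all of {DName, Title, MovieID}, and the restricted closure of {DName, MovieID} across the fragments never reaches {Title}.
Title → MovieID is preserved.
Budget, MovieID → DName, Title is preserved.
Budget → DName, MovieID is preserved.

DName, MovieID → Title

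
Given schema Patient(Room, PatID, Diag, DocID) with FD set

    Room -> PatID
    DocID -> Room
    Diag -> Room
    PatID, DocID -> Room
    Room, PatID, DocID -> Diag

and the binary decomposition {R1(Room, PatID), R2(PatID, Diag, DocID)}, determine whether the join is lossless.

Common attributes: R1 ∩ R2 = {PatID}.
No dependency enlarges {PatID}, so (PatID)⁺ = {PatID}.
The closure contains neither all of R1 = {Room, PatID} nor all of R2 = {PatID, Diag, DocID}, so the common attributes are not a superkey of either fragment. The join is lossy.

No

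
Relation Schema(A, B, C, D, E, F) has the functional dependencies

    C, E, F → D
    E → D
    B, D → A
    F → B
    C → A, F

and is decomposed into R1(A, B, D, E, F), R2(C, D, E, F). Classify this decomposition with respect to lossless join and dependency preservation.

Lossless test: (D, E, F)⁺ = {A, B, D, E, F}, which contains all of one fragment — lossless.
Dependency preservation: the restricted closure of {C} across the fragments never reaches {A, F}, so C → A, F cannot be enforced without a join — not preserved.

lossless but not dependency-preserving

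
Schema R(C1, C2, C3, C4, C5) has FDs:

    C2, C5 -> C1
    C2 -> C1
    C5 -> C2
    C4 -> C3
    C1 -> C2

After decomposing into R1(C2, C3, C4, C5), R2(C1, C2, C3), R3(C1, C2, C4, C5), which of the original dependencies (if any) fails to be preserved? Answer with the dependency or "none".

C2, C5 → C1 lies within R3.
C2 → C1 lies within R2.
C5 → C2 lies within R1.
C4 → C3 lies within R1.
C1 → C2 lies within R2.
Every dependency is enforceable on the fragments, so the decomposition is dependency-preserving.

none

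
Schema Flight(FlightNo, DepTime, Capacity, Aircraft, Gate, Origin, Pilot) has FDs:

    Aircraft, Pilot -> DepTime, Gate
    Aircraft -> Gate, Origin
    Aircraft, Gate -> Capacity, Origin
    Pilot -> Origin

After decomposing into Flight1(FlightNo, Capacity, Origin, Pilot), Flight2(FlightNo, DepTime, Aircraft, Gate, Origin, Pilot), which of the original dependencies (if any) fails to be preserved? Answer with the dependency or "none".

Check Aircraft, Gate → Capacity, Origin: no single fragment contains all of {Capacity, Aircraft, Gate, Origin}, and the restricted closure of {Aircraft, Gate} across the fragments never reaches {Capacity, Origin}.
Aircraft, Pilot → DepTime, Gate is preserved.
Aircraft → Gate, Origin is preserved.
Pilot → Origin is preserved.

Aircraft, Gate -> Capacity, Origin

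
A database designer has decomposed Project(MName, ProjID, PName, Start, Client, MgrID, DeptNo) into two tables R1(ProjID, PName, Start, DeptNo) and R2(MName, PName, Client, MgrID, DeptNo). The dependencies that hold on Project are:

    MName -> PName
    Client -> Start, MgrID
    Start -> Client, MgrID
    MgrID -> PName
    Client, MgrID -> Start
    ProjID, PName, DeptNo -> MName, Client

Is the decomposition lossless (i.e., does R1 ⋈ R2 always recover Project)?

Common attributes: R1 ∩ R2 = {PName, DeptNo}.
No dependency enlarges {PName, DeptNo}, so (PName, DeptNo)⁺ = {PName, DeptNo}.
The closure contains neither all of R1 = {ProjID, PName, Start, DeptNo} nor all of R2 = {MName, PName, Client, MgrID, DeptNo}, so the common attributes are not a superkey of either fragment. The join is lossy.

No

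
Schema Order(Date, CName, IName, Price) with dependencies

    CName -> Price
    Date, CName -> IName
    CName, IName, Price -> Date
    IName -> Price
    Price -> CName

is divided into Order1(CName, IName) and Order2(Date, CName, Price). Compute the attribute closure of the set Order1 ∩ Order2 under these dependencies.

CName, Price

Order1 ∩ Order2 = {CName}.
CName → Price applies, adding Price
Closure: {CName, Price}.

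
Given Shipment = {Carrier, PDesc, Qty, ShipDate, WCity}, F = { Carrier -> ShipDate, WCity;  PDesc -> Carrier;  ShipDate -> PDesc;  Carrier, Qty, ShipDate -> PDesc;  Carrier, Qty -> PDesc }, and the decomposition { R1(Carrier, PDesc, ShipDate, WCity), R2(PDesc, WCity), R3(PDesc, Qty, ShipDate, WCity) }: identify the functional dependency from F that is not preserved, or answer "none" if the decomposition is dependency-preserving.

Carrier → ShipDate, WCity lies within R1.
PDesc → Carrier lies within R1.
ShipDate → PDesc lies within R1.
Carrier, Qty, ShipDate → PDesc: restricted closure across fragments reaches PDesc.
Carrier, Qty → PDesc: restricted closure across fragments reaches PDesc.
Every dependency is enforceable on the fragments, so the decomposition is dependency-preserving.

none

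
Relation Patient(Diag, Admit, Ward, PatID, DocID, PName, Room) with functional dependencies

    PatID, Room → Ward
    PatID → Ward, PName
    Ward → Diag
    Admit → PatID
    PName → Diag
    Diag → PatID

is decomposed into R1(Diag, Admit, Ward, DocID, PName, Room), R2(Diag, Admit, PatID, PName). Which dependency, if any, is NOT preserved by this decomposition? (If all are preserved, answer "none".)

PatID, Room → Ward: restricted closure across fragments reaches Ward.
PatID → Ward, PName: restricted closure across fragments reaches Ward, PName.
Ward → Diag lies within R1.
Admit → PatID lies within R2.
PName → Diag lies within R1.
Diag → PatID lies within R2.
Every dependency is enforceable on the fragments, so the decomposition is dependency-preserving.

none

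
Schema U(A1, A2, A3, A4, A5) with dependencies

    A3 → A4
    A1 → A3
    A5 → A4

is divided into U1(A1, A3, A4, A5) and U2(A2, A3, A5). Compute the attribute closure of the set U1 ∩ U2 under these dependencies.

U1 ∩ U2 = {A3, A5}.
A3 → A4 applies, adding A4
Closure: {A3, A4, A5}.

A3, A4, A5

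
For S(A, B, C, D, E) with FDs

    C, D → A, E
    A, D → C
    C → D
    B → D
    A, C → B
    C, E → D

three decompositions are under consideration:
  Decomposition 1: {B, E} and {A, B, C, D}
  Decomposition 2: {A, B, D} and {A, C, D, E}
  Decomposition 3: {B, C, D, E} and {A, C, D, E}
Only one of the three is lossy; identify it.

Decomposition 1

Decomposition 1: common = {B}, closure = {B, D} → lossy.
Decomposition 2: common = {A, D}, closure = {A, B, C, D, E} → lossless.
Decomposition 3: common = {C, D, E}, closure = {A, B, C, D, E} → lossless.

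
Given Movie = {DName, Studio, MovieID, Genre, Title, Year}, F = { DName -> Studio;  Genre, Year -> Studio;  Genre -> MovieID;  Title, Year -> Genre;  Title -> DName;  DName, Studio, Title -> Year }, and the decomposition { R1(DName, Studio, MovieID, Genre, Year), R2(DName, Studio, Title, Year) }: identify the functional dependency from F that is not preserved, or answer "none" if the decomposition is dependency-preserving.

Title, Year -> Genre

Check Title, Year → Genre: no single fragment contains all of {Genre, Title, Year}, and the restricted closure of {Title, Year} across the fragments never reaches {Genre}.
DName → Studio is preserved.
Genre, Year → Studio is preserved.
Genre → MovieID is preserved.
Title → DName is preserved.
DName, Studio, Title → Year is preserved.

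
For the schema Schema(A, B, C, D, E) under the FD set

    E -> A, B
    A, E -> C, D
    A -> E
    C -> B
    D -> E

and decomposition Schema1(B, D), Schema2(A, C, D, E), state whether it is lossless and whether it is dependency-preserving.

Lossless test: (D)⁺ = {A, B, C, D, E}, which contains all of one fragment — lossless.
Dependency preservation: the restricted closure of {C} across the fragments never reaches {B}, so C → B cannot be enforced without a join — not preserved.

lossless but not dependency-preserving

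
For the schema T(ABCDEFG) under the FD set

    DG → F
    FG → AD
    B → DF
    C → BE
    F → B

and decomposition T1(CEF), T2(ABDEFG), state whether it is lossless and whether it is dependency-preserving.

lossy but dependency-preserving

Lossless test: (EF)⁺ = {BDEF}, which is a superkey of neither fragment — lossy.
Dependency preservation: C → BE is not contained in any single fragment, but the restricted closure of its left-hand side across the fragments still reaches the right-hand side; the remaining FDs each lie inside some fragment. All dependencies are preserved.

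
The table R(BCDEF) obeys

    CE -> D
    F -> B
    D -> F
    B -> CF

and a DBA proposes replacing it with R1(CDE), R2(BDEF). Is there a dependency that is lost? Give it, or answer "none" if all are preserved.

B -> CF

Check B → CF: no single fragment contains all of {BCF}, and the restricted closure of {B} across the fragments never reaches {CF}.
CE → D is preserved.
F → B is preserved.
D → F is preserved.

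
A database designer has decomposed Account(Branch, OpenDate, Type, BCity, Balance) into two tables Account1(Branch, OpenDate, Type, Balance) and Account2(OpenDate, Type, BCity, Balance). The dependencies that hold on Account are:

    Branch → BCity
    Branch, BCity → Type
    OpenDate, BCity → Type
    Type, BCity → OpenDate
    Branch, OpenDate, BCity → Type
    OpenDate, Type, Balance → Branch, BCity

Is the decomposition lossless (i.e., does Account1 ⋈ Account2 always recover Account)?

Yes

Common attributes: Account1 ∩ Account2 = {OpenDate, Type, Balance}.
Closure of {OpenDate, Type, Balance}: OpenDate, Type, Balance → Branch, BCity applies, adding Branch, BCity. So (OpenDate, Type, Balance)⁺ = {Branch, OpenDate, Type, BCity, Balance}.
This closure contains every attribute of Account1, so Account1 ∩ Account2 → Account1. The join is lossless.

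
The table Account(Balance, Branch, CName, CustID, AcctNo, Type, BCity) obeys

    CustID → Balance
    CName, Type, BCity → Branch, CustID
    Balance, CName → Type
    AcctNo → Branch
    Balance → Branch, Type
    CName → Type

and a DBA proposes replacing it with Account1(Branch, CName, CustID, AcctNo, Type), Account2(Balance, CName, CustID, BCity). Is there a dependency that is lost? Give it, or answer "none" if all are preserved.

Check Balance → Branch, Type: no single fragment contains all of {Balance, Branch, Type}, and the restricted closure of {Balance} across the fragments never reaches {Branch, Type}.
CustID → Balance is preserved.
CName, Type, BCity → Branch, CustID is preserved.
Balance, CName → Type is preserved.
AcctNo → Branch is preserved.
CName → Type is preserved.

Balance → Branch, Type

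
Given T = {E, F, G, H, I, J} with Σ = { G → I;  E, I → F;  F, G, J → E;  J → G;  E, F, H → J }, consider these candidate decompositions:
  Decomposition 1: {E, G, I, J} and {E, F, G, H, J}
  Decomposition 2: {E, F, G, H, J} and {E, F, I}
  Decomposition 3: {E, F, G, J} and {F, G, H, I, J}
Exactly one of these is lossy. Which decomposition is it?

Decomposition 1: common = {E, G, J}, closure = {E, F, G, I, J} → lossless.
Decomposition 2: common = {E, F}, closure = {E, F} → lossy.
Decomposition 3: common = {F, G, J}, closure = {E, F, G, I, J} → lossless.

Decomposition 2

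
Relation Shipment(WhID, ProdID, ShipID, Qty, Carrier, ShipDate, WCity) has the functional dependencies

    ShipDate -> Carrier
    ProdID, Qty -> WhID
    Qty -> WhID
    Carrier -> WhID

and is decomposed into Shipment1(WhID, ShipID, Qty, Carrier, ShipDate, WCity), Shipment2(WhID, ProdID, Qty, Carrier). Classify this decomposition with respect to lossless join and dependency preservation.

lossy but dependency-preserving

Lossless test: (WhID, Qty, Carrier)⁺ = {WhID, Qty, Carrier}, which is a superkey of neither fragment — lossy.
Dependency preservation: every FD's attributes lie within a single fragment, so each can be enforced locally — preserved.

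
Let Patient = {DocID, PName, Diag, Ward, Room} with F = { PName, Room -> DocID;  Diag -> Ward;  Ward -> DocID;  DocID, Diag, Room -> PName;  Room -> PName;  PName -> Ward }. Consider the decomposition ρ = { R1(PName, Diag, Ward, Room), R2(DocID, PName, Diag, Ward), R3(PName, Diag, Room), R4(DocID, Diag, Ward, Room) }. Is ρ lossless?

Yes

Chase test. Columns are DocID, PName, Diag, Ward, Room; row i has aⱼ where attribute j ∈ Ri, else bᵢⱼ.
Initial tableau (one row per fragment):
  row 1: b11 a2 a3 a4 a5
  row 2: a1 a2 a3 a4 b25
  row 3: b31 a2 a3 b34 a5
  row 4: a1 b42 a3 a4 a5
Rows 1 and 3 agree on PName, Room; apply PName, Room→DocID and equate their DocID entries.
Rows 1 and 3 agree on Diag; apply Diag→Ward and equate their Ward entries.
Rows 1 and 2 agree on Ward; apply Ward→DocID and equate their DocID entries.
Rows 1 and 4 agree on DocID, Diag, Room; apply DocID, Diag, Room→PName and equate their PName entries.
Row 1 is now all distinguished symbols — the join is lossless.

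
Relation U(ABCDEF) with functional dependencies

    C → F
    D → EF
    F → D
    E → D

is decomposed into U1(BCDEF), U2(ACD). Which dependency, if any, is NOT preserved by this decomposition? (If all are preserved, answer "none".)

C → F lies within U1.
D → EF lies within U1.
F → D lies within U1.
E → D lies within U1.
Every dependency is enforceable on the fragments, so the decomposition is dependency-preserving.

none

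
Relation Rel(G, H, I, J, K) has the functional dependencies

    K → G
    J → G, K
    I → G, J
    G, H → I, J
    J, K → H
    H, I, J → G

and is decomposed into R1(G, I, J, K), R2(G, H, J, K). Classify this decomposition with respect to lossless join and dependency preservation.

Lossless test: (G, J, K)⁺ = {G, H, I, J, K}, which contains all of one fragment — lossless.
Dependency preservation: G, H → I, J; H, I, J → G are not contained in any single fragment, but the restricted closure of each left-hand side across the fragments still reaches the right-hand side; the remaining FDs each lie inside some fragment. All dependencies are preserved.

lossless and dependency-preserving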